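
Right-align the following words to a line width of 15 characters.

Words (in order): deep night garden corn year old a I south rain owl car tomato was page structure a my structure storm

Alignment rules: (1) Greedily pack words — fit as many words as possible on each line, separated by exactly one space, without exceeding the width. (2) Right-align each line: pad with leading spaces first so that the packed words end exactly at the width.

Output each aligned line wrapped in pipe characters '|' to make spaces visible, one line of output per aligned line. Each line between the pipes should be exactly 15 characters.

Answer: |     deep night|
|    garden corn|
|   year old a I|
| south rain owl|
| car tomato was|
| page structure|
| a my structure|
|          storm|

Derivation:
Line 1: ['deep', 'night'] (min_width=10, slack=5)
Line 2: ['garden', 'corn'] (min_width=11, slack=4)
Line 3: ['year', 'old', 'a', 'I'] (min_width=12, slack=3)
Line 4: ['south', 'rain', 'owl'] (min_width=14, slack=1)
Line 5: ['car', 'tomato', 'was'] (min_width=14, slack=1)
Line 6: ['page', 'structure'] (min_width=14, slack=1)
Line 7: ['a', 'my', 'structure'] (min_width=14, slack=1)
Line 8: ['storm'] (min_width=5, slack=10)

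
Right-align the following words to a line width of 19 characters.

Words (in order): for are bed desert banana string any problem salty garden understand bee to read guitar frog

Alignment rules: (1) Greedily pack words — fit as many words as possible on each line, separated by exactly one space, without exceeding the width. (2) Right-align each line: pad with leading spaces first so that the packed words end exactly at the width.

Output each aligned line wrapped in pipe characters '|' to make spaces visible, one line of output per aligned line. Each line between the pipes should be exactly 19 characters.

Answer: | for are bed desert|
|  banana string any|
|      problem salty|
|  garden understand|
| bee to read guitar|
|               frog|

Derivation:
Line 1: ['for', 'are', 'bed', 'desert'] (min_width=18, slack=1)
Line 2: ['banana', 'string', 'any'] (min_width=17, slack=2)
Line 3: ['problem', 'salty'] (min_width=13, slack=6)
Line 4: ['garden', 'understand'] (min_width=17, slack=2)
Line 5: ['bee', 'to', 'read', 'guitar'] (min_width=18, slack=1)
Line 6: ['frog'] (min_width=4, slack=15)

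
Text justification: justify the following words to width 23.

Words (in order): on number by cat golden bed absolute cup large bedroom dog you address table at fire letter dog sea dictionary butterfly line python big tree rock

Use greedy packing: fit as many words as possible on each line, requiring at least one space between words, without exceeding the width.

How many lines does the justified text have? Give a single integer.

Answer: 7

Derivation:
Line 1: ['on', 'number', 'by', 'cat', 'golden'] (min_width=23, slack=0)
Line 2: ['bed', 'absolute', 'cup', 'large'] (min_width=22, slack=1)
Line 3: ['bedroom', 'dog', 'you', 'address'] (min_width=23, slack=0)
Line 4: ['table', 'at', 'fire', 'letter'] (min_width=20, slack=3)
Line 5: ['dog', 'sea', 'dictionary'] (min_width=18, slack=5)
Line 6: ['butterfly', 'line', 'python'] (min_width=21, slack=2)
Line 7: ['big', 'tree', 'rock'] (min_width=13, slack=10)
Total lines: 7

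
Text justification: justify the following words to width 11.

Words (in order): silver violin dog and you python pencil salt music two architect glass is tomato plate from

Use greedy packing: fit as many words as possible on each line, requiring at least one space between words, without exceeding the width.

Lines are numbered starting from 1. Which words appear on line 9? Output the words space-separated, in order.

Answer: tomato

Derivation:
Line 1: ['silver'] (min_width=6, slack=5)
Line 2: ['violin', 'dog'] (min_width=10, slack=1)
Line 3: ['and', 'you'] (min_width=7, slack=4)
Line 4: ['python'] (min_width=6, slack=5)
Line 5: ['pencil', 'salt'] (min_width=11, slack=0)
Line 6: ['music', 'two'] (min_width=9, slack=2)
Line 7: ['architect'] (min_width=9, slack=2)
Line 8: ['glass', 'is'] (min_width=8, slack=3)
Line 9: ['tomato'] (min_width=6, slack=5)
Line 10: ['plate', 'from'] (min_width=10, slack=1)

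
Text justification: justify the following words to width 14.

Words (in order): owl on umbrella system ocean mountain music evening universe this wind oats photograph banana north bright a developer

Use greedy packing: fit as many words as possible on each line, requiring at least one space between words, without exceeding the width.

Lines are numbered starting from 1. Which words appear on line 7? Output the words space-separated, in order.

Answer: wind oats

Derivation:
Line 1: ['owl', 'on'] (min_width=6, slack=8)
Line 2: ['umbrella'] (min_width=8, slack=6)
Line 3: ['system', 'ocean'] (min_width=12, slack=2)
Line 4: ['mountain', 'music'] (min_width=14, slack=0)
Line 5: ['evening'] (min_width=7, slack=7)
Line 6: ['universe', 'this'] (min_width=13, slack=1)
Line 7: ['wind', 'oats'] (min_width=9, slack=5)
Line 8: ['photograph'] (min_width=10, slack=4)
Line 9: ['banana', 'north'] (min_width=12, slack=2)
Line 10: ['bright', 'a'] (min_width=8, slack=6)
Line 11: ['developer'] (min_width=9, slack=5)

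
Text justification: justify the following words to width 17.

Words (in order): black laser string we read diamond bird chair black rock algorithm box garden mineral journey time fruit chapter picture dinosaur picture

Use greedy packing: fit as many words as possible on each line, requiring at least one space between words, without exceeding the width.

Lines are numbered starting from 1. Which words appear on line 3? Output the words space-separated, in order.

Answer: diamond bird

Derivation:
Line 1: ['black', 'laser'] (min_width=11, slack=6)
Line 2: ['string', 'we', 'read'] (min_width=14, slack=3)
Line 3: ['diamond', 'bird'] (min_width=12, slack=5)
Line 4: ['chair', 'black', 'rock'] (min_width=16, slack=1)
Line 5: ['algorithm', 'box'] (min_width=13, slack=4)
Line 6: ['garden', 'mineral'] (min_width=14, slack=3)
Line 7: ['journey', 'time'] (min_width=12, slack=5)
Line 8: ['fruit', 'chapter'] (min_width=13, slack=4)
Line 9: ['picture', 'dinosaur'] (min_width=16, slack=1)
Line 10: ['picture'] (min_width=7, slack=10)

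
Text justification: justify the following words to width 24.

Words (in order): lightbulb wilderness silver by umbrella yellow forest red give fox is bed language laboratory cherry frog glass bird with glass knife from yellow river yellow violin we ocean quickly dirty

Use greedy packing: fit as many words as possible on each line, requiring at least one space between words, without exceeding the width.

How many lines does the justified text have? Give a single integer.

Line 1: ['lightbulb', 'wilderness'] (min_width=20, slack=4)
Line 2: ['silver', 'by', 'umbrella'] (min_width=18, slack=6)
Line 3: ['yellow', 'forest', 'red', 'give'] (min_width=22, slack=2)
Line 4: ['fox', 'is', 'bed', 'language'] (min_width=19, slack=5)
Line 5: ['laboratory', 'cherry', 'frog'] (min_width=22, slack=2)
Line 6: ['glass', 'bird', 'with', 'glass'] (min_width=21, slack=3)
Line 7: ['knife', 'from', 'yellow', 'river'] (min_width=23, slack=1)
Line 8: ['yellow', 'violin', 'we', 'ocean'] (min_width=22, slack=2)
Line 9: ['quickly', 'dirty'] (min_width=13, slack=11)
Total lines: 9

Answer: 9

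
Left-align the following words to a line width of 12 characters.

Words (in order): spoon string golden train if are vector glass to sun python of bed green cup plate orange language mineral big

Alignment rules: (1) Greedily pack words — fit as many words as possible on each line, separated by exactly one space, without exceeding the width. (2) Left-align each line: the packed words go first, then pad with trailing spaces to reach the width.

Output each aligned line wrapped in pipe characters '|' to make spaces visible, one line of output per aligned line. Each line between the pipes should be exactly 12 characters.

Line 1: ['spoon', 'string'] (min_width=12, slack=0)
Line 2: ['golden', 'train'] (min_width=12, slack=0)
Line 3: ['if', 'are'] (min_width=6, slack=6)
Line 4: ['vector', 'glass'] (min_width=12, slack=0)
Line 5: ['to', 'sun'] (min_width=6, slack=6)
Line 6: ['python', 'of'] (min_width=9, slack=3)
Line 7: ['bed', 'green'] (min_width=9, slack=3)
Line 8: ['cup', 'plate'] (min_width=9, slack=3)
Line 9: ['orange'] (min_width=6, slack=6)
Line 10: ['language'] (min_width=8, slack=4)
Line 11: ['mineral', 'big'] (min_width=11, slack=1)

Answer: |spoon string|
|golden train|
|if are      |
|vector glass|
|to sun      |
|python of   |
|bed green   |
|cup plate   |
|orange      |
|language    |
|mineral big |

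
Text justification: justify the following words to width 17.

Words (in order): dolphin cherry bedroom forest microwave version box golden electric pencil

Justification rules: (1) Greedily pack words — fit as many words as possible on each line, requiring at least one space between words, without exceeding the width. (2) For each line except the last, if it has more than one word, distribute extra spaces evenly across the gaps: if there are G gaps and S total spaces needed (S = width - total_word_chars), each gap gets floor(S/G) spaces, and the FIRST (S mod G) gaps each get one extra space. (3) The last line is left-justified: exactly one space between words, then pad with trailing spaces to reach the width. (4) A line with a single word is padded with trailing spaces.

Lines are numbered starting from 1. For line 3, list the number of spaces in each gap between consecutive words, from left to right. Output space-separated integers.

Line 1: ['dolphin', 'cherry'] (min_width=14, slack=3)
Line 2: ['bedroom', 'forest'] (min_width=14, slack=3)
Line 3: ['microwave', 'version'] (min_width=17, slack=0)
Line 4: ['box', 'golden'] (min_width=10, slack=7)
Line 5: ['electric', 'pencil'] (min_width=15, slack=2)

Answer: 1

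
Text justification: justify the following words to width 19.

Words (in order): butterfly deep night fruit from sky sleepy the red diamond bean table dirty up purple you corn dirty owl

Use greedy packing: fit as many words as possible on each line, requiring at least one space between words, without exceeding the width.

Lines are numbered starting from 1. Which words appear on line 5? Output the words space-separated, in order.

Answer: dirty up purple you

Derivation:
Line 1: ['butterfly', 'deep'] (min_width=14, slack=5)
Line 2: ['night', 'fruit', 'from'] (min_width=16, slack=3)
Line 3: ['sky', 'sleepy', 'the', 'red'] (min_width=18, slack=1)
Line 4: ['diamond', 'bean', 'table'] (min_width=18, slack=1)
Line 5: ['dirty', 'up', 'purple', 'you'] (min_width=19, slack=0)
Line 6: ['corn', 'dirty', 'owl'] (min_width=14, slack=5)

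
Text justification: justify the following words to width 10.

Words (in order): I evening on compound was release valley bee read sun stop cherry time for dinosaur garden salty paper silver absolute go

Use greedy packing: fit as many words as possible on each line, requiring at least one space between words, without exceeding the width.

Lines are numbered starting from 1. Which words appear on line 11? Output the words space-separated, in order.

Answer: dinosaur

Derivation:
Line 1: ['I', 'evening'] (min_width=9, slack=1)
Line 2: ['on'] (min_width=2, slack=8)
Line 3: ['compound'] (min_width=8, slack=2)
Line 4: ['was'] (min_width=3, slack=7)
Line 5: ['release'] (min_width=7, slack=3)
Line 6: ['valley', 'bee'] (min_width=10, slack=0)
Line 7: ['read', 'sun'] (min_width=8, slack=2)
Line 8: ['stop'] (min_width=4, slack=6)
Line 9: ['cherry'] (min_width=6, slack=4)
Line 10: ['time', 'for'] (min_width=8, slack=2)
Line 11: ['dinosaur'] (min_width=8, slack=2)
Line 12: ['garden'] (min_width=6, slack=4)
Line 13: ['salty'] (min_width=5, slack=5)
Line 14: ['paper'] (min_width=5, slack=5)
Line 15: ['silver'] (min_width=6, slack=4)
Line 16: ['absolute'] (min_width=8, slack=2)
Line 17: ['go'] (min_width=2, slack=8)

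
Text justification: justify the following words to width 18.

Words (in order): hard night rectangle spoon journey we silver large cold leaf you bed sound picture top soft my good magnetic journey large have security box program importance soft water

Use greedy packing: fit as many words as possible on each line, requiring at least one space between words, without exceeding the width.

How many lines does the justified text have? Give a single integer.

Line 1: ['hard', 'night'] (min_width=10, slack=8)
Line 2: ['rectangle', 'spoon'] (min_width=15, slack=3)
Line 3: ['journey', 'we', 'silver'] (min_width=17, slack=1)
Line 4: ['large', 'cold', 'leaf'] (min_width=15, slack=3)
Line 5: ['you', 'bed', 'sound'] (min_width=13, slack=5)
Line 6: ['picture', 'top', 'soft'] (min_width=16, slack=2)
Line 7: ['my', 'good', 'magnetic'] (min_width=16, slack=2)
Line 8: ['journey', 'large', 'have'] (min_width=18, slack=0)
Line 9: ['security', 'box'] (min_width=12, slack=6)
Line 10: ['program', 'importance'] (min_width=18, slack=0)
Line 11: ['soft', 'water'] (min_width=10, slack=8)
Total lines: 11

Answer: 11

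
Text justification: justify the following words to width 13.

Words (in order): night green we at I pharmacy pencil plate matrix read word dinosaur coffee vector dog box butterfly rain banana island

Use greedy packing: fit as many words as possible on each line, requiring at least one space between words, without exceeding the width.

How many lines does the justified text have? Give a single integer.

Answer: 11

Derivation:
Line 1: ['night', 'green'] (min_width=11, slack=2)
Line 2: ['we', 'at', 'I'] (min_width=7, slack=6)
Line 3: ['pharmacy'] (min_width=8, slack=5)
Line 4: ['pencil', 'plate'] (min_width=12, slack=1)
Line 5: ['matrix', 'read'] (min_width=11, slack=2)
Line 6: ['word', 'dinosaur'] (min_width=13, slack=0)
Line 7: ['coffee', 'vector'] (min_width=13, slack=0)
Line 8: ['dog', 'box'] (min_width=7, slack=6)
Line 9: ['butterfly'] (min_width=9, slack=4)
Line 10: ['rain', 'banana'] (min_width=11, slack=2)
Line 11: ['island'] (min_width=6, slack=7)
Total lines: 11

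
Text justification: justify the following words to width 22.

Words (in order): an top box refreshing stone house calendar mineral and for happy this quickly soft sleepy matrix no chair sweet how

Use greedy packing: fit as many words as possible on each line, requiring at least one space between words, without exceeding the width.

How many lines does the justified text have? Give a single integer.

Answer: 6

Derivation:
Line 1: ['an', 'top', 'box', 'refreshing'] (min_width=21, slack=1)
Line 2: ['stone', 'house', 'calendar'] (min_width=20, slack=2)
Line 3: ['mineral', 'and', 'for', 'happy'] (min_width=21, slack=1)
Line 4: ['this', 'quickly', 'soft'] (min_width=17, slack=5)
Line 5: ['sleepy', 'matrix', 'no', 'chair'] (min_width=22, slack=0)
Line 6: ['sweet', 'how'] (min_width=9, slack=13)
Total lines: 6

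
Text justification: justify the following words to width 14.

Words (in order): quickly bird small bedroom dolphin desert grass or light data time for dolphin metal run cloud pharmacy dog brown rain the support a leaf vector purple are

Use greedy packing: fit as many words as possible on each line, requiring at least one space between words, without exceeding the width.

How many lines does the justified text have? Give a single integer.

Answer: 12

Derivation:
Line 1: ['quickly', 'bird'] (min_width=12, slack=2)
Line 2: ['small', 'bedroom'] (min_width=13, slack=1)
Line 3: ['dolphin', 'desert'] (min_width=14, slack=0)
Line 4: ['grass', 'or', 'light'] (min_width=14, slack=0)
Line 5: ['data', 'time', 'for'] (min_width=13, slack=1)
Line 6: ['dolphin', 'metal'] (min_width=13, slack=1)
Line 7: ['run', 'cloud'] (min_width=9, slack=5)
Line 8: ['pharmacy', 'dog'] (min_width=12, slack=2)
Line 9: ['brown', 'rain', 'the'] (min_width=14, slack=0)
Line 10: ['support', 'a', 'leaf'] (min_width=14, slack=0)
Line 11: ['vector', 'purple'] (min_width=13, slack=1)
Line 12: ['are'] (min_width=3, slack=11)
Total lines: 12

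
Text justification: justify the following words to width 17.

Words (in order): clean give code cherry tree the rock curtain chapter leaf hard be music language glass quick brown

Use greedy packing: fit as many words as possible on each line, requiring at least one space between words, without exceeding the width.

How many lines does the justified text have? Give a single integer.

Line 1: ['clean', 'give', 'code'] (min_width=15, slack=2)
Line 2: ['cherry', 'tree', 'the'] (min_width=15, slack=2)
Line 3: ['rock', 'curtain'] (min_width=12, slack=5)
Line 4: ['chapter', 'leaf', 'hard'] (min_width=17, slack=0)
Line 5: ['be', 'music', 'language'] (min_width=17, slack=0)
Line 6: ['glass', 'quick', 'brown'] (min_width=17, slack=0)
Total lines: 6

Answer: 6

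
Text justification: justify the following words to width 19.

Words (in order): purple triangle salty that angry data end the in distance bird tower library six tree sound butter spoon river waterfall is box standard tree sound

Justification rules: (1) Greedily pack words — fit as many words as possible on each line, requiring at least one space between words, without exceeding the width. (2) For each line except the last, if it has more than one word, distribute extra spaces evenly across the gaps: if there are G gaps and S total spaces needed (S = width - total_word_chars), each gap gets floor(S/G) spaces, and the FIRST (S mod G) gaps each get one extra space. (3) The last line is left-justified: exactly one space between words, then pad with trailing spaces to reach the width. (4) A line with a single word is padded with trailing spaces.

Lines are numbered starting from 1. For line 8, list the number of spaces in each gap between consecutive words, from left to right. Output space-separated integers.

Answer: 2 2

Derivation:
Line 1: ['purple', 'triangle'] (min_width=15, slack=4)
Line 2: ['salty', 'that', 'angry'] (min_width=16, slack=3)
Line 3: ['data', 'end', 'the', 'in'] (min_width=15, slack=4)
Line 4: ['distance', 'bird', 'tower'] (min_width=19, slack=0)
Line 5: ['library', 'six', 'tree'] (min_width=16, slack=3)
Line 6: ['sound', 'butter', 'spoon'] (min_width=18, slack=1)
Line 7: ['river', 'waterfall', 'is'] (min_width=18, slack=1)
Line 8: ['box', 'standard', 'tree'] (min_width=17, slack=2)
Line 9: ['sound'] (min_width=5, slack=14)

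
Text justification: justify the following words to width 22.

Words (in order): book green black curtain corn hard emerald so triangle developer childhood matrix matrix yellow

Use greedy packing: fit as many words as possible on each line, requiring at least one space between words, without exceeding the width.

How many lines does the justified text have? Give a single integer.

Line 1: ['book', 'green', 'black'] (min_width=16, slack=6)
Line 2: ['curtain', 'corn', 'hard'] (min_width=17, slack=5)
Line 3: ['emerald', 'so', 'triangle'] (min_width=19, slack=3)
Line 4: ['developer', 'childhood'] (min_width=19, slack=3)
Line 5: ['matrix', 'matrix', 'yellow'] (min_width=20, slack=2)
Total lines: 5

Answer: 5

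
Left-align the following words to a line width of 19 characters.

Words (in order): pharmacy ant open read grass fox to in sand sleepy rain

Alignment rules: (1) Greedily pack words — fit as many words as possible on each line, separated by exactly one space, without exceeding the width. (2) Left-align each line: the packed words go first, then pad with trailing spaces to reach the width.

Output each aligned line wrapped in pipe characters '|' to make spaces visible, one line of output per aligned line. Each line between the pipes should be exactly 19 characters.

Line 1: ['pharmacy', 'ant', 'open'] (min_width=17, slack=2)
Line 2: ['read', 'grass', 'fox', 'to'] (min_width=17, slack=2)
Line 3: ['in', 'sand', 'sleepy', 'rain'] (min_width=19, slack=0)

Answer: |pharmacy ant open  |
|read grass fox to  |
|in sand sleepy rain|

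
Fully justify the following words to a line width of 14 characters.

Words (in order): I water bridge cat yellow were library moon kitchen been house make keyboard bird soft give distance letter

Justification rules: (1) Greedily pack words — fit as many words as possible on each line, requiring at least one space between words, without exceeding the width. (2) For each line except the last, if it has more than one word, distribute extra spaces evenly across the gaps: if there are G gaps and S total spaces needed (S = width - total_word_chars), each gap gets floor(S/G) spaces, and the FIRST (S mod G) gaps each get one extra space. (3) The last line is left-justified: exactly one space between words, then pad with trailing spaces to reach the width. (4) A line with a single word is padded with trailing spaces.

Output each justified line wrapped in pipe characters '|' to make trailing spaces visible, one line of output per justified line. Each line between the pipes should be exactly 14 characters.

Answer: |I water bridge|
|cat     yellow|
|were   library|
|moon   kitchen|
|been     house|
|make  keyboard|
|bird soft give|
|distance      |
|letter        |

Derivation:
Line 1: ['I', 'water', 'bridge'] (min_width=14, slack=0)
Line 2: ['cat', 'yellow'] (min_width=10, slack=4)
Line 3: ['were', 'library'] (min_width=12, slack=2)
Line 4: ['moon', 'kitchen'] (min_width=12, slack=2)
Line 5: ['been', 'house'] (min_width=10, slack=4)
Line 6: ['make', 'keyboard'] (min_width=13, slack=1)
Line 7: ['bird', 'soft', 'give'] (min_width=14, slack=0)
Line 8: ['distance'] (min_width=8, slack=6)
Line 9: ['letter'] (min_width=6, slack=8)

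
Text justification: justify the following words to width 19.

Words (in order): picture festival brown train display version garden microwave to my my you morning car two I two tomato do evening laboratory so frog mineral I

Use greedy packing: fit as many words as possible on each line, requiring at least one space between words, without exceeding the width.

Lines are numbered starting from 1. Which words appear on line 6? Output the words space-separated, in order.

Answer: I two tomato do

Derivation:
Line 1: ['picture', 'festival'] (min_width=16, slack=3)
Line 2: ['brown', 'train', 'display'] (min_width=19, slack=0)
Line 3: ['version', 'garden'] (min_width=14, slack=5)
Line 4: ['microwave', 'to', 'my', 'my'] (min_width=18, slack=1)
Line 5: ['you', 'morning', 'car', 'two'] (min_width=19, slack=0)
Line 6: ['I', 'two', 'tomato', 'do'] (min_width=15, slack=4)
Line 7: ['evening', 'laboratory'] (min_width=18, slack=1)
Line 8: ['so', 'frog', 'mineral', 'I'] (min_width=17, slack=2)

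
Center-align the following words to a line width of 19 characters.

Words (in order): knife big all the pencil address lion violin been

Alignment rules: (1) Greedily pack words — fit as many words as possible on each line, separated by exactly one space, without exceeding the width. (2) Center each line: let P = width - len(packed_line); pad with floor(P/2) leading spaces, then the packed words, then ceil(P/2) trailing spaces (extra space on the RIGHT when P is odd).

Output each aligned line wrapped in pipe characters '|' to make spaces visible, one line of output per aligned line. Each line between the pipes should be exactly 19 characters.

Answer: | knife big all the |
|pencil address lion|
|    violin been    |

Derivation:
Line 1: ['knife', 'big', 'all', 'the'] (min_width=17, slack=2)
Line 2: ['pencil', 'address', 'lion'] (min_width=19, slack=0)
Line 3: ['violin', 'been'] (min_width=11, slack=8)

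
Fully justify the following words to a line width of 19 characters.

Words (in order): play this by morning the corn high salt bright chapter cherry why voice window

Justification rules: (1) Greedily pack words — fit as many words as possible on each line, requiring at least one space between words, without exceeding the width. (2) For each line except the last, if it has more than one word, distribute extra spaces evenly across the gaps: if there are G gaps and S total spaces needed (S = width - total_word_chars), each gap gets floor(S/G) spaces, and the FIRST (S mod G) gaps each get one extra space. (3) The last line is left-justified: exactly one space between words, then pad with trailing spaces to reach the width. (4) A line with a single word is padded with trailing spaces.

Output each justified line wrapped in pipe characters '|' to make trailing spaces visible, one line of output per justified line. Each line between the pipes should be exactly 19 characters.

Answer: |play     this    by|
|morning   the  corn|
|high   salt  bright|
|chapter  cherry why|
|voice window       |

Derivation:
Line 1: ['play', 'this', 'by'] (min_width=12, slack=7)
Line 2: ['morning', 'the', 'corn'] (min_width=16, slack=3)
Line 3: ['high', 'salt', 'bright'] (min_width=16, slack=3)
Line 4: ['chapter', 'cherry', 'why'] (min_width=18, slack=1)
Line 5: ['voice', 'window'] (min_width=12, slack=7)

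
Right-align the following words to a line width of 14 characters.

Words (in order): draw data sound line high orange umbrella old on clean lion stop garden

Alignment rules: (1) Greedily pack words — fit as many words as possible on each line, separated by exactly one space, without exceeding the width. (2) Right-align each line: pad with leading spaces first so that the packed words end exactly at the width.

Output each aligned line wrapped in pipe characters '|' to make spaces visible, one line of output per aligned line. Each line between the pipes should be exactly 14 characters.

Line 1: ['draw', 'data'] (min_width=9, slack=5)
Line 2: ['sound', 'line'] (min_width=10, slack=4)
Line 3: ['high', 'orange'] (min_width=11, slack=3)
Line 4: ['umbrella', 'old'] (min_width=12, slack=2)
Line 5: ['on', 'clean', 'lion'] (min_width=13, slack=1)
Line 6: ['stop', 'garden'] (min_width=11, slack=3)

Answer: |     draw data|
|    sound line|
|   high orange|
|  umbrella old|
| on clean lion|
|   stop garden|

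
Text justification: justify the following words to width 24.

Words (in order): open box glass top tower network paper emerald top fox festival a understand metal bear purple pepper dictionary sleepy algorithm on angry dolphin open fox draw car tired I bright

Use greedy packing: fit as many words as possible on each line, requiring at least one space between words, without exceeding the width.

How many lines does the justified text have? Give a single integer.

Line 1: ['open', 'box', 'glass', 'top', 'tower'] (min_width=24, slack=0)
Line 2: ['network', 'paper', 'emerald'] (min_width=21, slack=3)
Line 3: ['top', 'fox', 'festival', 'a'] (min_width=18, slack=6)
Line 4: ['understand', 'metal', 'bear'] (min_width=21, slack=3)
Line 5: ['purple', 'pepper', 'dictionary'] (min_width=24, slack=0)
Line 6: ['sleepy', 'algorithm', 'on'] (min_width=19, slack=5)
Line 7: ['angry', 'dolphin', 'open', 'fox'] (min_width=22, slack=2)
Line 8: ['draw', 'car', 'tired', 'I', 'bright'] (min_width=23, slack=1)
Total lines: 8

Answer: 8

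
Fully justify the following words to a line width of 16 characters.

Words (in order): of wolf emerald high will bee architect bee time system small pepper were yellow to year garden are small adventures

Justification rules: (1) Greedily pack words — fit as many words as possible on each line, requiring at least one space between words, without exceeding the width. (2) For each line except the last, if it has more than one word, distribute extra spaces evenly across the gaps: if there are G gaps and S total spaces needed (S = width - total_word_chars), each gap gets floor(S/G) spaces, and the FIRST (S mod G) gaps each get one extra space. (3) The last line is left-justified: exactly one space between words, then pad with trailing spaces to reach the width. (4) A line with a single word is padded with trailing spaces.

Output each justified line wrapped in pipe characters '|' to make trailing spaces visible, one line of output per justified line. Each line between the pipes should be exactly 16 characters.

Line 1: ['of', 'wolf', 'emerald'] (min_width=15, slack=1)
Line 2: ['high', 'will', 'bee'] (min_width=13, slack=3)
Line 3: ['architect', 'bee'] (min_width=13, slack=3)
Line 4: ['time', 'system'] (min_width=11, slack=5)
Line 5: ['small', 'pepper'] (min_width=12, slack=4)
Line 6: ['were', 'yellow', 'to'] (min_width=14, slack=2)
Line 7: ['year', 'garden', 'are'] (min_width=15, slack=1)
Line 8: ['small', 'adventures'] (min_width=16, slack=0)

Answer: |of  wolf emerald|
|high   will  bee|
|architect    bee|
|time      system|
|small     pepper|
|were  yellow  to|
|year  garden are|
|small adventures|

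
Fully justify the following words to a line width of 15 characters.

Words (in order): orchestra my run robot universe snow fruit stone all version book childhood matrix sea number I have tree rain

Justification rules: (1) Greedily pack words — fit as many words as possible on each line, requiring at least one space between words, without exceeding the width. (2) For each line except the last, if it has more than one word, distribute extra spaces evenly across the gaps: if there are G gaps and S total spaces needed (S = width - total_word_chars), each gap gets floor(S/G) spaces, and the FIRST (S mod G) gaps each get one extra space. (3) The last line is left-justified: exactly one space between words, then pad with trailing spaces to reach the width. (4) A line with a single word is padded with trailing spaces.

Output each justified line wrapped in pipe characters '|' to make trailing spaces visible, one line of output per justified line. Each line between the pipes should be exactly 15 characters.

Answer: |orchestra    my|
|run       robot|
|universe   snow|
|fruit stone all|
|version    book|
|childhood      |
|matrix      sea|
|number  I  have|
|tree rain      |

Derivation:
Line 1: ['orchestra', 'my'] (min_width=12, slack=3)
Line 2: ['run', 'robot'] (min_width=9, slack=6)
Line 3: ['universe', 'snow'] (min_width=13, slack=2)
Line 4: ['fruit', 'stone', 'all'] (min_width=15, slack=0)
Line 5: ['version', 'book'] (min_width=12, slack=3)
Line 6: ['childhood'] (min_width=9, slack=6)
Line 7: ['matrix', 'sea'] (min_width=10, slack=5)
Line 8: ['number', 'I', 'have'] (min_width=13, slack=2)
Line 9: ['tree', 'rain'] (min_width=9, slack=6)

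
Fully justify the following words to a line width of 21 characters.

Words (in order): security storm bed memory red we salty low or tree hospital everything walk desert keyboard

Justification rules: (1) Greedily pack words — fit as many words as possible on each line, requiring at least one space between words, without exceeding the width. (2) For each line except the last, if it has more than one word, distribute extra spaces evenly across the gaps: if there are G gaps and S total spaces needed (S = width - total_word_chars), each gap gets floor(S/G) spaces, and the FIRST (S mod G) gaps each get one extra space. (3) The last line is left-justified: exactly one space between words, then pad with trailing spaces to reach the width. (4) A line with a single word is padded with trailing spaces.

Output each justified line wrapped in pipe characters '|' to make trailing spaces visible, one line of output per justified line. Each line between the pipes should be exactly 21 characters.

Answer: |security   storm  bed|
|memory  red  we salty|
|low  or tree hospital|
|everything       walk|
|desert keyboard      |

Derivation:
Line 1: ['security', 'storm', 'bed'] (min_width=18, slack=3)
Line 2: ['memory', 'red', 'we', 'salty'] (min_width=19, slack=2)
Line 3: ['low', 'or', 'tree', 'hospital'] (min_width=20, slack=1)
Line 4: ['everything', 'walk'] (min_width=15, slack=6)
Line 5: ['desert', 'keyboard'] (min_width=15, slack=6)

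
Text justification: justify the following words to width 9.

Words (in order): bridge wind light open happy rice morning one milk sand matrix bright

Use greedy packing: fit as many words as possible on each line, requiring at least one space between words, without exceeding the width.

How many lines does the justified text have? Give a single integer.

Line 1: ['bridge'] (min_width=6, slack=3)
Line 2: ['wind'] (min_width=4, slack=5)
Line 3: ['light'] (min_width=5, slack=4)
Line 4: ['open'] (min_width=4, slack=5)
Line 5: ['happy'] (min_width=5, slack=4)
Line 6: ['rice'] (min_width=4, slack=5)
Line 7: ['morning'] (min_width=7, slack=2)
Line 8: ['one', 'milk'] (min_width=8, slack=1)
Line 9: ['sand'] (min_width=4, slack=5)
Line 10: ['matrix'] (min_width=6, slack=3)
Line 11: ['bright'] (min_width=6, slack=3)
Total lines: 11

Answer: 11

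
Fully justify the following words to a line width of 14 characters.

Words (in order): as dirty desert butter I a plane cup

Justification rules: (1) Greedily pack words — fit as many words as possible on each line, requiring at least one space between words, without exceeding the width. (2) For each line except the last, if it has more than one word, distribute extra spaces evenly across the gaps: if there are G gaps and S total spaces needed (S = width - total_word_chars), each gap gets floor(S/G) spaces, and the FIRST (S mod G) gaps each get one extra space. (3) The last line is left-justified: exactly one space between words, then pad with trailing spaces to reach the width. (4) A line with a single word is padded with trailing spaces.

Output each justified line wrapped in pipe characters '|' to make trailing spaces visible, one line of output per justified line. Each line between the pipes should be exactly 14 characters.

Answer: |as       dirty|
|desert  butter|
|I a plane cup |

Derivation:
Line 1: ['as', 'dirty'] (min_width=8, slack=6)
Line 2: ['desert', 'butter'] (min_width=13, slack=1)
Line 3: ['I', 'a', 'plane', 'cup'] (min_width=13, slack=1)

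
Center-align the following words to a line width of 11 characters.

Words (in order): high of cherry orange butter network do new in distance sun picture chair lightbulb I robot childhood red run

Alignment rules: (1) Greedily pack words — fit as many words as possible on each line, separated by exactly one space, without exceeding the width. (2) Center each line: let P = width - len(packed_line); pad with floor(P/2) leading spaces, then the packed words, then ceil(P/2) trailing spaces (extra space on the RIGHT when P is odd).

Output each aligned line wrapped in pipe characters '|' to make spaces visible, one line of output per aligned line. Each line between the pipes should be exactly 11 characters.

Answer: |  high of  |
|  cherry   |
|  orange   |
|  butter   |
|network do |
|  new in   |
| distance  |
|sun picture|
|   chair   |
|lightbulb I|
|   robot   |
| childhood |
|  red run  |

Derivation:
Line 1: ['high', 'of'] (min_width=7, slack=4)
Line 2: ['cherry'] (min_width=6, slack=5)
Line 3: ['orange'] (min_width=6, slack=5)
Line 4: ['butter'] (min_width=6, slack=5)
Line 5: ['network', 'do'] (min_width=10, slack=1)
Line 6: ['new', 'in'] (min_width=6, slack=5)
Line 7: ['distance'] (min_width=8, slack=3)
Line 8: ['sun', 'picture'] (min_width=11, slack=0)
Line 9: ['chair'] (min_width=5, slack=6)
Line 10: ['lightbulb', 'I'] (min_width=11, slack=0)
Line 11: ['robot'] (min_width=5, slack=6)
Line 12: ['childhood'] (min_width=9, slack=2)
Line 13: ['red', 'run'] (min_width=7, slack=4)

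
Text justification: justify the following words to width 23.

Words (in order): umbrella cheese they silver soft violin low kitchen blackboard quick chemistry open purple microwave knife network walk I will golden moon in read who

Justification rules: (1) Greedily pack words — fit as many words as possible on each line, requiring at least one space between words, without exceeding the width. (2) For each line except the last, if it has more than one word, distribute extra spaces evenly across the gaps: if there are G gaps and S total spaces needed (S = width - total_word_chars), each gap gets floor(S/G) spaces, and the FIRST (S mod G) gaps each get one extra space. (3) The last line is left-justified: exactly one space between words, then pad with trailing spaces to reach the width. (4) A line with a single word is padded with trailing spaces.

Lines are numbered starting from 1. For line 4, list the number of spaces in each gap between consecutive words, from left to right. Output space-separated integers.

Line 1: ['umbrella', 'cheese', 'they'] (min_width=20, slack=3)
Line 2: ['silver', 'soft', 'violin', 'low'] (min_width=22, slack=1)
Line 3: ['kitchen', 'blackboard'] (min_width=18, slack=5)
Line 4: ['quick', 'chemistry', 'open'] (min_width=20, slack=3)
Line 5: ['purple', 'microwave', 'knife'] (min_width=22, slack=1)
Line 6: ['network', 'walk', 'I', 'will'] (min_width=19, slack=4)
Line 7: ['golden', 'moon', 'in', 'read', 'who'] (min_width=23, slack=0)

Answer: 3 2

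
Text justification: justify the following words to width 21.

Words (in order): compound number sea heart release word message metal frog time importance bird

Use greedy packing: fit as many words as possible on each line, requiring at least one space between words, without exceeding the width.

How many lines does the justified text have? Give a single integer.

Line 1: ['compound', 'number', 'sea'] (min_width=19, slack=2)
Line 2: ['heart', 'release', 'word'] (min_width=18, slack=3)
Line 3: ['message', 'metal', 'frog'] (min_width=18, slack=3)
Line 4: ['time', 'importance', 'bird'] (min_width=20, slack=1)
Total lines: 4

Answer: 4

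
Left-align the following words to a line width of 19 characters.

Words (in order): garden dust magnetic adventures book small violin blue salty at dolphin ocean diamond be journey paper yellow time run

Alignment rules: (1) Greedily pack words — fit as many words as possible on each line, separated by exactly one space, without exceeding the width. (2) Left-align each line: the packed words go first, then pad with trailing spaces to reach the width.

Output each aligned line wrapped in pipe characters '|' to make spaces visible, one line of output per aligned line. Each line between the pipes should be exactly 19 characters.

Line 1: ['garden', 'dust'] (min_width=11, slack=8)
Line 2: ['magnetic', 'adventures'] (min_width=19, slack=0)
Line 3: ['book', 'small', 'violin'] (min_width=17, slack=2)
Line 4: ['blue', 'salty', 'at'] (min_width=13, slack=6)
Line 5: ['dolphin', 'ocean'] (min_width=13, slack=6)
Line 6: ['diamond', 'be', 'journey'] (min_width=18, slack=1)
Line 7: ['paper', 'yellow', 'time'] (min_width=17, slack=2)
Line 8: ['run'] (min_width=3, slack=16)

Answer: |garden dust        |
|magnetic adventures|
|book small violin  |
|blue salty at      |
|dolphin ocean      |
|diamond be journey |
|paper yellow time  |
|run                |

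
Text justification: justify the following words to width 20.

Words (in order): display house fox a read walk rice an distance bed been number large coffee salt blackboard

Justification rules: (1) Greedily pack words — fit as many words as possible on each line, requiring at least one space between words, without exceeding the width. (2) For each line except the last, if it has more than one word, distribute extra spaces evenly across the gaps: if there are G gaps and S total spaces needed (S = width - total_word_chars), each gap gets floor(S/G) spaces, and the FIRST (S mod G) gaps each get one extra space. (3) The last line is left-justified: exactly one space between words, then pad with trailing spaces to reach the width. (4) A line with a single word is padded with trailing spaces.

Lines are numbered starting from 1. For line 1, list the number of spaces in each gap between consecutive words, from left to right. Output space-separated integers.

Line 1: ['display', 'house', 'fox', 'a'] (min_width=19, slack=1)
Line 2: ['read', 'walk', 'rice', 'an'] (min_width=17, slack=3)
Line 3: ['distance', 'bed', 'been'] (min_width=17, slack=3)
Line 4: ['number', 'large', 'coffee'] (min_width=19, slack=1)
Line 5: ['salt', 'blackboard'] (min_width=15, slack=5)

Answer: 2 1 1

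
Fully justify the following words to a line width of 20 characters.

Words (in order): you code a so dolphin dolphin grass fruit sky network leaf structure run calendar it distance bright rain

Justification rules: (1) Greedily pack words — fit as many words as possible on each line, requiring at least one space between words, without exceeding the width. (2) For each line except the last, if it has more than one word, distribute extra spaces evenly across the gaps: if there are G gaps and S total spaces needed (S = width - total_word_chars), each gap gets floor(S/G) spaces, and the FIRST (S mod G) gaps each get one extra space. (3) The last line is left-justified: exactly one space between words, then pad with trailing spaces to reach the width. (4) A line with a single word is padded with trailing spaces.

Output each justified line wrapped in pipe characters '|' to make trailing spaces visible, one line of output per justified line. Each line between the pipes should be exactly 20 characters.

Answer: |you    code   a   so|
|dolphin      dolphin|
|grass    fruit   sky|
|network         leaf|
|structure        run|
|calendar it distance|
|bright rain         |

Derivation:
Line 1: ['you', 'code', 'a', 'so'] (min_width=13, slack=7)
Line 2: ['dolphin', 'dolphin'] (min_width=15, slack=5)
Line 3: ['grass', 'fruit', 'sky'] (min_width=15, slack=5)
Line 4: ['network', 'leaf'] (min_width=12, slack=8)
Line 5: ['structure', 'run'] (min_width=13, slack=7)
Line 6: ['calendar', 'it', 'distance'] (min_width=20, slack=0)
Line 7: ['bright', 'rain'] (min_width=11, slack=9)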